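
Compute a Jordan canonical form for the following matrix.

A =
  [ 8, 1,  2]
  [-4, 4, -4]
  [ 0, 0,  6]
J_2(6) ⊕ J_1(6)

The characteristic polynomial is
  det(x·I − A) = x^3 - 18*x^2 + 108*x - 216 = (x - 6)^3

Eigenvalues and multiplicities (the geometric multiplicity of λ is n − rank(A − λI), which equals the number of Jordan blocks for λ):
  λ = 6: algebraic multiplicity = 3, geometric multiplicity = 2

Determining the block sizes for each eigenvalue:
  λ = 6: 2 blocks summing to 3 forces exactly one block of size 2 and the rest size 1 → block sizes [2, 1]

Assembling the blocks gives a Jordan form
J =
  [6, 1, 0]
  [0, 6, 0]
  [0, 0, 6]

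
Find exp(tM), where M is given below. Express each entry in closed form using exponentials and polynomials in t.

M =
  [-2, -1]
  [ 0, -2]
e^{tM} =
  [exp(-2*t), -t*exp(-2*t)]
  [0, exp(-2*t)]

Strategy: write M = P · J · P⁻¹ where J is a Jordan canonical form, so e^{tM} = P · e^{tJ} · P⁻¹, and e^{tJ} can be computed block-by-block.

M has Jordan form
J =
  [-2,  1]
  [ 0, -2]
(up to reordering of blocks).

Per-block formulas:
  For a 2×2 Jordan block J_2(-2): exp(t · J_2(-2)) = e^(-2t)·(I + t·N), where N is the 2×2 nilpotent shift.

After assembling e^{tJ} and conjugating by P, we get:

e^{tM} =
  [exp(-2*t), -t*exp(-2*t)]
  [0, exp(-2*t)]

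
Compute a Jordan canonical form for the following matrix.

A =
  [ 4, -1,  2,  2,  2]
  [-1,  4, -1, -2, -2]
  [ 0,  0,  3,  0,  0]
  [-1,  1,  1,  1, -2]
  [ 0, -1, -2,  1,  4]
J_3(3) ⊕ J_1(3) ⊕ J_1(4)

The characteristic polynomial is
  det(x·I − A) = x^5 - 16*x^4 + 102*x^3 - 324*x^2 + 513*x - 324 = (x - 4)*(x - 3)^4

Eigenvalues and multiplicities (the geometric multiplicity of λ is n − rank(A − λI), which equals the number of Jordan blocks for λ):
  λ = 3: algebraic multiplicity = 4, geometric multiplicity = 2
  λ = 4: algebraic multiplicity = 1, geometric multiplicity = 1

Determining the block sizes for each eigenvalue:
  λ = 3: with am = 4 and gm = 2, the partition is not yet determined (e.g. several partitions of 4 into 2 parts exist). Let N = A − (3)·I. Computing rank(N^1) = 3, rank(N^2) = 2, rank(N^3) = 1; the number of blocks of size ≥ j is rank(N^{j−1}) − rank(N^j), giving [2, 1, 1]. So we have 1 block(s) of size 3, 1 block(s) of size 1 → block sizes [3, 1]
  λ = 4: one block (gm = 1), so the single block has size am = 1 → block sizes [1]

Assembling the blocks gives a Jordan form
J =
  [3, 1, 0, 0, 0]
  [0, 3, 1, 0, 0]
  [0, 0, 3, 0, 0]
  [0, 0, 0, 3, 0]
  [0, 0, 0, 0, 4]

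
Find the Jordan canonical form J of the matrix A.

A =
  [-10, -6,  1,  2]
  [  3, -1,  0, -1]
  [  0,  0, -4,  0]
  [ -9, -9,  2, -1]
J_3(-4) ⊕ J_1(-4)

The characteristic polynomial is
  det(x·I − A) = x^4 + 16*x^3 + 96*x^2 + 256*x + 256 = (x + 4)^4

Eigenvalues and multiplicities (the geometric multiplicity of λ is n − rank(A − λI), which equals the number of Jordan blocks for λ):
  λ = -4: algebraic multiplicity = 4, geometric multiplicity = 2

Determining the block sizes for each eigenvalue:
  λ = -4: with am = 4 and gm = 2, the partition is not yet determined (e.g. several partitions of 4 into 2 parts exist). Let N = A − (-4)·I. Computing rank(N^1) = 2, rank(N^2) = 1, rank(N^3) = 0; the number of blocks of size ≥ j is rank(N^{j−1}) − rank(N^j), giving [2, 1, 1]. So we have 1 block(s) of size 3, 1 block(s) of size 1 → block sizes [3, 1]

Assembling the blocks gives a Jordan form
J =
  [-4,  1,  0,  0]
  [ 0, -4,  1,  0]
  [ 0,  0, -4,  0]
  [ 0,  0,  0, -4]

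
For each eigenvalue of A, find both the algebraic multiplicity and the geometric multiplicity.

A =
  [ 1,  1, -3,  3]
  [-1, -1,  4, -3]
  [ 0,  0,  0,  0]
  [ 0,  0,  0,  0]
λ = 0: alg = 4, geom = 2

Step 1 — factor the characteristic polynomial to read off the algebraic multiplicities:
  χ_A(x) = x^4

Step 2 — compute geometric multiplicities via the rank-nullity identity g(λ) = n − rank(A − λI):
  rank(A − (0)·I) = 2, so dim ker(A − (0)·I) = n − 2 = 2

Summary:
  λ = 0: algebraic multiplicity = 4, geometric multiplicity = 2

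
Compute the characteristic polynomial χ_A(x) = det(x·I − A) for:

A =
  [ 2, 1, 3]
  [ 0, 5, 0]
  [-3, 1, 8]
x^3 - 15*x^2 + 75*x - 125

Expanding det(x·I − A) (e.g. by cofactor expansion or by noting that A is similar to its Jordan form J, which has the same characteristic polynomial as A) gives
  χ_A(x) = x^3 - 15*x^2 + 75*x - 125
which factors as (x - 5)^3. The eigenvalues (with algebraic multiplicities) are λ = 5 with multiplicity 3.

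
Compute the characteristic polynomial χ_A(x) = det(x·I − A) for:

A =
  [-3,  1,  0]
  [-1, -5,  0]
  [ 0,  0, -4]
x^3 + 12*x^2 + 48*x + 64

Expanding det(x·I − A) (e.g. by cofactor expansion or by noting that A is similar to its Jordan form J, which has the same characteristic polynomial as A) gives
  χ_A(x) = x^3 + 12*x^2 + 48*x + 64
which factors as (x + 4)^3. The eigenvalues (with algebraic multiplicities) are λ = -4 with multiplicity 3.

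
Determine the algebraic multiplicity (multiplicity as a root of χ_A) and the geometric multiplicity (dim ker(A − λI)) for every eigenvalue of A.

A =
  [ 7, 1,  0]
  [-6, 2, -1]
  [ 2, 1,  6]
λ = 5: alg = 3, geom = 1

Step 1 — factor the characteristic polynomial to read off the algebraic multiplicities:
  χ_A(x) = (x - 5)^3

Step 2 — compute geometric multiplicities via the rank-nullity identity g(λ) = n − rank(A − λI):
  rank(A − (5)·I) = 2, so dim ker(A − (5)·I) = n − 2 = 1

Summary:
  λ = 5: algebraic multiplicity = 3, geometric multiplicity = 1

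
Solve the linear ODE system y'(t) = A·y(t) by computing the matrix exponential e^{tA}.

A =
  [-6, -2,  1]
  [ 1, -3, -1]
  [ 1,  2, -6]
e^{tA} =
  [-t*exp(-5*t) + exp(-5*t), -2*t*exp(-5*t), t*exp(-5*t)]
  [t*exp(-5*t), 2*t*exp(-5*t) + exp(-5*t), -t*exp(-5*t)]
  [t*exp(-5*t), 2*t*exp(-5*t), -t*exp(-5*t) + exp(-5*t)]

Strategy: write A = P · J · P⁻¹ where J is a Jordan canonical form, so e^{tA} = P · e^{tJ} · P⁻¹, and e^{tJ} can be computed block-by-block.

A has Jordan form
J =
  [-5,  1,  0]
  [ 0, -5,  0]
  [ 0,  0, -5]
(up to reordering of blocks).

Per-block formulas:
  For a 2×2 Jordan block J_2(-5): exp(t · J_2(-5)) = e^(-5t)·(I + t·N), where N is the 2×2 nilpotent shift.
  For a 1×1 block at λ = -5: exp(t · [-5]) = [e^(-5t)].

After assembling e^{tJ} and conjugating by P, we get:

e^{tA} =
  [-t*exp(-5*t) + exp(-5*t), -2*t*exp(-5*t), t*exp(-5*t)]
  [t*exp(-5*t), 2*t*exp(-5*t) + exp(-5*t), -t*exp(-5*t)]
  [t*exp(-5*t), 2*t*exp(-5*t), -t*exp(-5*t) + exp(-5*t)]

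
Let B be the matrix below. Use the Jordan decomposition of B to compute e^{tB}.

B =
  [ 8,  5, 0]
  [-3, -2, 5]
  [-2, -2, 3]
e^{tB} =
  [5*t^2*exp(3*t) + 5*t*exp(3*t) + exp(3*t), 5*t*exp(3*t), 25*t^2*exp(3*t)/2]
  [-5*t^2*exp(3*t) - 3*t*exp(3*t), -5*t*exp(3*t) + exp(3*t), -25*t^2*exp(3*t)/2 + 5*t*exp(3*t)]
  [-2*t^2*exp(3*t) - 2*t*exp(3*t), -2*t*exp(3*t), -5*t^2*exp(3*t) + exp(3*t)]

Strategy: write B = P · J · P⁻¹ where J is a Jordan canonical form, so e^{tB} = P · e^{tJ} · P⁻¹, and e^{tJ} can be computed block-by-block.

B has Jordan form
J =
  [3, 1, 0]
  [0, 3, 1]
  [0, 0, 3]
(up to reordering of blocks).

Per-block formulas:
  For a 3×3 Jordan block J_3(3): exp(t · J_3(3)) = e^(3t)·(I + t·N + (t^2/2)·N^2), where N is the 3×3 nilpotent shift.

After assembling e^{tJ} and conjugating by P, we get:

e^{tB} =
  [5*t^2*exp(3*t) + 5*t*exp(3*t) + exp(3*t), 5*t*exp(3*t), 25*t^2*exp(3*t)/2]
  [-5*t^2*exp(3*t) - 3*t*exp(3*t), -5*t*exp(3*t) + exp(3*t), -25*t^2*exp(3*t)/2 + 5*t*exp(3*t)]
  [-2*t^2*exp(3*t) - 2*t*exp(3*t), -2*t*exp(3*t), -5*t^2*exp(3*t) + exp(3*t)]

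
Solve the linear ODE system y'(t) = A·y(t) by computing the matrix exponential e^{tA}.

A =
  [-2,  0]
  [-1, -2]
e^{tA} =
  [exp(-2*t), 0]
  [-t*exp(-2*t), exp(-2*t)]

Strategy: write A = P · J · P⁻¹ where J is a Jordan canonical form, so e^{tA} = P · e^{tJ} · P⁻¹, and e^{tJ} can be computed block-by-block.

A has Jordan form
J =
  [-2,  1]
  [ 0, -2]
(up to reordering of blocks).

Per-block formulas:
  For a 2×2 Jordan block J_2(-2): exp(t · J_2(-2)) = e^(-2t)·(I + t·N), where N is the 2×2 nilpotent shift.

After assembling e^{tJ} and conjugating by P, we get:

e^{tA} =
  [exp(-2*t), 0]
  [-t*exp(-2*t), exp(-2*t)]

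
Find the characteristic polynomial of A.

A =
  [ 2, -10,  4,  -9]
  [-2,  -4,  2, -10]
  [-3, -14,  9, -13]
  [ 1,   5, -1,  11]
x^4 - 18*x^3 + 117*x^2 - 324*x + 324

Expanding det(x·I − A) (e.g. by cofactor expansion or by noting that A is similar to its Jordan form J, which has the same characteristic polynomial as A) gives
  χ_A(x) = x^4 - 18*x^3 + 117*x^2 - 324*x + 324
which factors as (x - 6)^2*(x - 3)^2. The eigenvalues (with algebraic multiplicities) are λ = 3 with multiplicity 2, λ = 6 with multiplicity 2.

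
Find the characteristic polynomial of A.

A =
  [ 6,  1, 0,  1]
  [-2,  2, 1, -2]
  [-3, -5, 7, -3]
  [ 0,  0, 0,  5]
x^4 - 20*x^3 + 150*x^2 - 500*x + 625

Expanding det(x·I − A) (e.g. by cofactor expansion or by noting that A is similar to its Jordan form J, which has the same characteristic polynomial as A) gives
  χ_A(x) = x^4 - 20*x^3 + 150*x^2 - 500*x + 625
which factors as (x - 5)^4. The eigenvalues (with algebraic multiplicities) are λ = 5 with multiplicity 4.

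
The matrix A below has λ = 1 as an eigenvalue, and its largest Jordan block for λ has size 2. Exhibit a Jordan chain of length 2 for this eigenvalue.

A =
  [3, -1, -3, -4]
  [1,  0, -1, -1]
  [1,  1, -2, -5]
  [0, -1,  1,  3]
A Jordan chain for λ = 1 of length 2:
v_1 = (2, 1, 1, 0)ᵀ
v_2 = (1, 0, 0, 0)ᵀ

Let N = A − (1)·I. We want v_2 with N^2 v_2 = 0 but N^1 v_2 ≠ 0; then v_{j-1} := N · v_j for j = 2, …, 2.

Pick v_2 = (1, 0, 0, 0)ᵀ.
Then v_1 = N · v_2 = (2, 1, 1, 0)ᵀ.

Sanity check: (A − (1)·I) v_1 = (0, 0, 0, 0)ᵀ = 0. ✓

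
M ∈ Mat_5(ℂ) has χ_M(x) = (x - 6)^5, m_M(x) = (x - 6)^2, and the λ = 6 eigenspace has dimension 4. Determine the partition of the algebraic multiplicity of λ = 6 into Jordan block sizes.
Block sizes for λ = 6: [2, 1, 1, 1]

Step 1 — from the characteristic polynomial, algebraic multiplicity of λ = 6 is 5. From dim ker(M − (6)·I) = 4, there are exactly 4 Jordan blocks for λ = 6.
Step 2 — from the minimal polynomial, the factor (x − 6)^2 tells us the largest block for λ = 6 has size 2.
Step 3 — with total size 5, 4 blocks, and largest block 2, the block sizes (in nonincreasing order) are [2, 1, 1, 1].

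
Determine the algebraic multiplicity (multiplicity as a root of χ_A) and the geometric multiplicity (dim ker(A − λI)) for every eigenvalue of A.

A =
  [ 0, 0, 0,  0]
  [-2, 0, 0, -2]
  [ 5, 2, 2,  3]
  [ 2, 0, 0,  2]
λ = 0: alg = 2, geom = 2; λ = 2: alg = 2, geom = 1

Step 1 — factor the characteristic polynomial to read off the algebraic multiplicities:
  χ_A(x) = x^2*(x - 2)^2

Step 2 — compute geometric multiplicities via the rank-nullity identity g(λ) = n − rank(A − λI):
  rank(A − (0)·I) = 2, so dim ker(A − (0)·I) = n − 2 = 2
  rank(A − (2)·I) = 3, so dim ker(A − (2)·I) = n − 3 = 1

Summary:
  λ = 0: algebraic multiplicity = 2, geometric multiplicity = 2
  λ = 2: algebraic multiplicity = 2, geometric multiplicity = 1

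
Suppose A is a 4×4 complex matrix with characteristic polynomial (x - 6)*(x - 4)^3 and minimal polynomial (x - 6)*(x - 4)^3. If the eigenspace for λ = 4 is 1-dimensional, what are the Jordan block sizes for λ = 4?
Block sizes for λ = 4: [3]

Step 1 — from the characteristic polynomial, algebraic multiplicity of λ = 4 is 3. From dim ker(A − (4)·I) = 1, there are exactly 1 Jordan blocks for λ = 4.
Step 2 — from the minimal polynomial, the factor (x − 4)^3 tells us the largest block for λ = 4 has size 3.
Step 3 — with total size 3, 1 blocks, and largest block 3, the block sizes (in nonincreasing order) are [3].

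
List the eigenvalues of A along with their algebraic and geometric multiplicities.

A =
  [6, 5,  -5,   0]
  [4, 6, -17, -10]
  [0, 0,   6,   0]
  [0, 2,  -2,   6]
λ = 6: alg = 4, geom = 2

Step 1 — factor the characteristic polynomial to read off the algebraic multiplicities:
  χ_A(x) = (x - 6)^4

Step 2 — compute geometric multiplicities via the rank-nullity identity g(λ) = n − rank(A − λI):
  rank(A − (6)·I) = 2, so dim ker(A − (6)·I) = n − 2 = 2

Summary:
  λ = 6: algebraic multiplicity = 4, geometric multiplicity = 2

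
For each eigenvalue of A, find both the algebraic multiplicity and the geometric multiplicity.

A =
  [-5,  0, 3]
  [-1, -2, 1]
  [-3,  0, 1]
λ = -2: alg = 3, geom = 2

Step 1 — factor the characteristic polynomial to read off the algebraic multiplicities:
  χ_A(x) = (x + 2)^3

Step 2 — compute geometric multiplicities via the rank-nullity identity g(λ) = n − rank(A − λI):
  rank(A − (-2)·I) = 1, so dim ker(A − (-2)·I) = n − 1 = 2

Summary:
  λ = -2: algebraic multiplicity = 3, geometric multiplicity = 2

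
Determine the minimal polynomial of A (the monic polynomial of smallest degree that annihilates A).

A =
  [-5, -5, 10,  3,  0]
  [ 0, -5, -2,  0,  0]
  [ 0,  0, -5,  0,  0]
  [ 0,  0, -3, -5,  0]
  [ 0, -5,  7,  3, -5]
x^3 + 15*x^2 + 75*x + 125

The characteristic polynomial is χ_A(x) = (x + 5)^5, so the eigenvalues are known. The minimal polynomial is
  m_A(x) = Π_λ (x − λ)^{k_λ}
where k_λ is the size of the *largest* Jordan block for λ (equivalently, the smallest k with (A − λI)^k v = 0 for every generalised eigenvector v of λ).

  λ = -5: largest Jordan block has size 3, contributing (x + 5)^3

So m_A(x) = (x + 5)^3 = x^3 + 15*x^2 + 75*x + 125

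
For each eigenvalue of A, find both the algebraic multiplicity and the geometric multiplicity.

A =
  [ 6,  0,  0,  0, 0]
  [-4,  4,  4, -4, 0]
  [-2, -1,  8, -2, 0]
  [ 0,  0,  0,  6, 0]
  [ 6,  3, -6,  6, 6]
λ = 6: alg = 5, geom = 4

Step 1 — factor the characteristic polynomial to read off the algebraic multiplicities:
  χ_A(x) = (x - 6)^5

Step 2 — compute geometric multiplicities via the rank-nullity identity g(λ) = n − rank(A − λI):
  rank(A − (6)·I) = 1, so dim ker(A − (6)·I) = n − 1 = 4

Summary:
  λ = 6: algebraic multiplicity = 5, geometric multiplicity = 4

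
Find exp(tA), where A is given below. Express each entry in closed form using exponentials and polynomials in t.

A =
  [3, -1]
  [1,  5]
e^{tA} =
  [-t*exp(4*t) + exp(4*t), -t*exp(4*t)]
  [t*exp(4*t), t*exp(4*t) + exp(4*t)]

Strategy: write A = P · J · P⁻¹ where J is a Jordan canonical form, so e^{tA} = P · e^{tJ} · P⁻¹, and e^{tJ} can be computed block-by-block.

A has Jordan form
J =
  [4, 1]
  [0, 4]
(up to reordering of blocks).

Per-block formulas:
  For a 2×2 Jordan block J_2(4): exp(t · J_2(4)) = e^(4t)·(I + t·N), where N is the 2×2 nilpotent shift.

After assembling e^{tJ} and conjugating by P, we get:

e^{tA} =
  [-t*exp(4*t) + exp(4*t), -t*exp(4*t)]
  [t*exp(4*t), t*exp(4*t) + exp(4*t)]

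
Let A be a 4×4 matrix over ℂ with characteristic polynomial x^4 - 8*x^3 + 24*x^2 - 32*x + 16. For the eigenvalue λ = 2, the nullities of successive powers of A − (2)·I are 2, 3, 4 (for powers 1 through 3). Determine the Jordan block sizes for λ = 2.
Block sizes for λ = 2: [3, 1]

From the dimensions of kernels of powers, the number of Jordan blocks of size at least j is d_j − d_{j−1} where d_j = dim ker(N^j) (with d_0 = 0). Computing the differences gives [2, 1, 1].
The number of blocks of size exactly k is (#blocks of size ≥ k) − (#blocks of size ≥ k + 1), so the partition is: 1 block(s) of size 1, 1 block(s) of size 3.
In nonincreasing order the block sizes are [3, 1].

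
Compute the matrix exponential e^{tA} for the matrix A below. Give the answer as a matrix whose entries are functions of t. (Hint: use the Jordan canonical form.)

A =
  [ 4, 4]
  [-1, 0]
e^{tA} =
  [2*t*exp(2*t) + exp(2*t), 4*t*exp(2*t)]
  [-t*exp(2*t), -2*t*exp(2*t) + exp(2*t)]

Strategy: write A = P · J · P⁻¹ where J is a Jordan canonical form, so e^{tA} = P · e^{tJ} · P⁻¹, and e^{tJ} can be computed block-by-block.

A has Jordan form
J =
  [2, 1]
  [0, 2]
(up to reordering of blocks).

Per-block formulas:
  For a 2×2 Jordan block J_2(2): exp(t · J_2(2)) = e^(2t)·(I + t·N), where N is the 2×2 nilpotent shift.

After assembling e^{tJ} and conjugating by P, we get:

e^{tA} =
  [2*t*exp(2*t) + exp(2*t), 4*t*exp(2*t)]
  [-t*exp(2*t), -2*t*exp(2*t) + exp(2*t)]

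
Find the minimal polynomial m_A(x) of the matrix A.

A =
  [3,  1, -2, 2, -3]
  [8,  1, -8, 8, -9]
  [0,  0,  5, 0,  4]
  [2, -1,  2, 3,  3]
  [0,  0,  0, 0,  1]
x^4 - 8*x^3 + 18*x^2 - 16*x + 5

The characteristic polynomial is χ_A(x) = (x - 5)^2*(x - 1)^3, so the eigenvalues are known. The minimal polynomial is
  m_A(x) = Π_λ (x − λ)^{k_λ}
where k_λ is the size of the *largest* Jordan block for λ (equivalently, the smallest k with (A − λI)^k v = 0 for every generalised eigenvector v of λ).

  λ = 1: largest Jordan block has size 3, contributing (x − 1)^3
  λ = 5: largest Jordan block has size 1, contributing (x − 5)

So m_A(x) = (x - 5)*(x - 1)^3 = x^4 - 8*x^3 + 18*x^2 - 16*x + 5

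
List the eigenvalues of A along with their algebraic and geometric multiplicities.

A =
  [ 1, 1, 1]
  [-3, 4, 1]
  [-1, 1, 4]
λ = 3: alg = 3, geom = 1

Step 1 — factor the characteristic polynomial to read off the algebraic multiplicities:
  χ_A(x) = (x - 3)^3

Step 2 — compute geometric multiplicities via the rank-nullity identity g(λ) = n − rank(A − λI):
  rank(A − (3)·I) = 2, so dim ker(A − (3)·I) = n − 2 = 1

Summary:
  λ = 3: algebraic multiplicity = 3, geometric multiplicity = 1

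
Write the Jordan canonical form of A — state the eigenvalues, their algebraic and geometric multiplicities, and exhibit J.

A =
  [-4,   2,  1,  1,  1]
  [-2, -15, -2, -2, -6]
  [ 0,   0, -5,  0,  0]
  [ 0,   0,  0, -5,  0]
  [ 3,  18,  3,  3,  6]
J_2(-5) ⊕ J_1(-5) ⊕ J_1(-5) ⊕ J_1(-3)

The characteristic polynomial is
  det(x·I − A) = x^5 + 23*x^4 + 210*x^3 + 950*x^2 + 2125*x + 1875 = (x + 3)*(x + 5)^4

Eigenvalues and multiplicities (the geometric multiplicity of λ is n − rank(A − λI), which equals the number of Jordan blocks for λ):
  λ = -5: algebraic multiplicity = 4, geometric multiplicity = 3
  λ = -3: algebraic multiplicity = 1, geometric multiplicity = 1

Determining the block sizes for each eigenvalue:
  λ = -5: 3 blocks summing to 4 forces exactly one block of size 2 and the rest size 1 → block sizes [2, 1, 1]
  λ = -3: one block (gm = 1), so the single block has size am = 1 → block sizes [1]

Assembling the blocks gives a Jordan form
J =
  [-5,  1,  0,  0,  0]
  [ 0, -5,  0,  0,  0]
  [ 0,  0, -5,  0,  0]
  [ 0,  0,  0, -5,  0]
  [ 0,  0,  0,  0, -3]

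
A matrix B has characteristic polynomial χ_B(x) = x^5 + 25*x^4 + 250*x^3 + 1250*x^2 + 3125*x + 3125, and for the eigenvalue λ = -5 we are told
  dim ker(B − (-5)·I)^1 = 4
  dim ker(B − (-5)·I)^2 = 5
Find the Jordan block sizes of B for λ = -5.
Block sizes for λ = -5: [2, 1, 1, 1]

From the dimensions of kernels of powers, the number of Jordan blocks of size at least j is d_j − d_{j−1} where d_j = dim ker(N^j) (with d_0 = 0). Computing the differences gives [4, 1].
The number of blocks of size exactly k is (#blocks of size ≥ k) − (#blocks of size ≥ k + 1), so the partition is: 3 block(s) of size 1, 1 block(s) of size 2.
In nonincreasing order the block sizes are [2, 1, 1, 1].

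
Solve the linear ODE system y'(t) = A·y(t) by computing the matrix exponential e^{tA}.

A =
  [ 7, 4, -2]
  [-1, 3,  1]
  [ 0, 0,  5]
e^{tA} =
  [2*t*exp(5*t) + exp(5*t), 4*t*exp(5*t), -2*t*exp(5*t)]
  [-t*exp(5*t), -2*t*exp(5*t) + exp(5*t), t*exp(5*t)]
  [0, 0, exp(5*t)]

Strategy: write A = P · J · P⁻¹ where J is a Jordan canonical form, so e^{tA} = P · e^{tJ} · P⁻¹, and e^{tJ} can be computed block-by-block.

A has Jordan form
J =
  [5, 1, 0]
  [0, 5, 0]
  [0, 0, 5]
(up to reordering of blocks).

Per-block formulas:
  For a 2×2 Jordan block J_2(5): exp(t · J_2(5)) = e^(5t)·(I + t·N), where N is the 2×2 nilpotent shift.
  For a 1×1 block at λ = 5: exp(t · [5]) = [e^(5t)].

After assembling e^{tJ} and conjugating by P, we get:

e^{tA} =
  [2*t*exp(5*t) + exp(5*t), 4*t*exp(5*t), -2*t*exp(5*t)]
  [-t*exp(5*t), -2*t*exp(5*t) + exp(5*t), t*exp(5*t)]
  [0, 0, exp(5*t)]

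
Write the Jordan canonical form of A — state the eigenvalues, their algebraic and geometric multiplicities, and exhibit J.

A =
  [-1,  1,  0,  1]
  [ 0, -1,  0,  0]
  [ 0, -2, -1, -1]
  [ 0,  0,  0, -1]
J_2(-1) ⊕ J_2(-1)

The characteristic polynomial is
  det(x·I − A) = x^4 + 4*x^3 + 6*x^2 + 4*x + 1 = (x + 1)^4

Eigenvalues and multiplicities (the geometric multiplicity of λ is n − rank(A − λI), which equals the number of Jordan blocks for λ):
  λ = -1: algebraic multiplicity = 4, geometric multiplicity = 2

Determining the block sizes for each eigenvalue:
  λ = -1: with am = 4 and gm = 2, the partition is not yet determined (e.g. several partitions of 4 into 2 parts exist). Let N = A − (-1)·I. Computing rank(N^1) = 2, rank(N^2) = 0; the number of blocks of size ≥ j is rank(N^{j−1}) − rank(N^j), giving [2, 2]. So we have 2 block(s) of size 2 → block sizes [2, 2]

Assembling the blocks gives a Jordan form
J =
  [-1,  1,  0,  0]
  [ 0, -1,  0,  0]
  [ 0,  0, -1,  1]
  [ 0,  0,  0, -1]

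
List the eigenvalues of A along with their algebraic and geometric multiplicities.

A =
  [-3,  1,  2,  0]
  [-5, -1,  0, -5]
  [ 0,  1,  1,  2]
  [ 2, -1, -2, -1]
λ = -1: alg = 4, geom = 2

Step 1 — factor the characteristic polynomial to read off the algebraic multiplicities:
  χ_A(x) = (x + 1)^4

Step 2 — compute geometric multiplicities via the rank-nullity identity g(λ) = n − rank(A − λI):
  rank(A − (-1)·I) = 2, so dim ker(A − (-1)·I) = n − 2 = 2

Summary:
  λ = -1: algebraic multiplicity = 4, geometric multiplicity = 2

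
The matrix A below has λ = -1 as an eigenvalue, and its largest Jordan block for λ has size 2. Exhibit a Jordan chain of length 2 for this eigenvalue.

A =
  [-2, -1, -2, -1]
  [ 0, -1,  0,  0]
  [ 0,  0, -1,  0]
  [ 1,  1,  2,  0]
A Jordan chain for λ = -1 of length 2:
v_1 = (-1, 0, 0, 1)ᵀ
v_2 = (1, 0, 0, 0)ᵀ

Let N = A − (-1)·I. We want v_2 with N^2 v_2 = 0 but N^1 v_2 ≠ 0; then v_{j-1} := N · v_j for j = 2, …, 2.

Pick v_2 = (1, 0, 0, 0)ᵀ.
Then v_1 = N · v_2 = (-1, 0, 0, 1)ᵀ.

Sanity check: (A − (-1)·I) v_1 = (0, 0, 0, 0)ᵀ = 0. ✓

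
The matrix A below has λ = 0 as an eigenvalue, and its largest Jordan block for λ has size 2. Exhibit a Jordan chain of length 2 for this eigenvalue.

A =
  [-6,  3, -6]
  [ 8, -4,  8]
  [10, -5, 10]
A Jordan chain for λ = 0 of length 2:
v_1 = (-6, 8, 10)ᵀ
v_2 = (1, 0, 0)ᵀ

Let N = A − (0)·I. We want v_2 with N^2 v_2 = 0 but N^1 v_2 ≠ 0; then v_{j-1} := N · v_j for j = 2, …, 2.

Pick v_2 = (1, 0, 0)ᵀ.
Then v_1 = N · v_2 = (-6, 8, 10)ᵀ.

Sanity check: (A − (0)·I) v_1 = (0, 0, 0)ᵀ = 0. ✓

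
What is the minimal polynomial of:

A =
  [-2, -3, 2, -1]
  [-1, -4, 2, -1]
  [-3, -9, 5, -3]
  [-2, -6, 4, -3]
x^2 + 2*x + 1

The characteristic polynomial is χ_A(x) = (x + 1)^4, so the eigenvalues are known. The minimal polynomial is
  m_A(x) = Π_λ (x − λ)^{k_λ}
where k_λ is the size of the *largest* Jordan block for λ (equivalently, the smallest k with (A − λI)^k v = 0 for every generalised eigenvector v of λ).

  λ = -1: largest Jordan block has size 2, contributing (x + 1)^2

So m_A(x) = (x + 1)^2 = x^2 + 2*x + 1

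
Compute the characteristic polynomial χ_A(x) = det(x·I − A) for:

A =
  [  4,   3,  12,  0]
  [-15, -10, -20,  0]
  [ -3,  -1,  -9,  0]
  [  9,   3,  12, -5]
x^4 + 20*x^3 + 150*x^2 + 500*x + 625

Expanding det(x·I − A) (e.g. by cofactor expansion or by noting that A is similar to its Jordan form J, which has the same characteristic polynomial as A) gives
  χ_A(x) = x^4 + 20*x^3 + 150*x^2 + 500*x + 625
which factors as (x + 5)^4. The eigenvalues (with algebraic multiplicities) are λ = -5 with multiplicity 4.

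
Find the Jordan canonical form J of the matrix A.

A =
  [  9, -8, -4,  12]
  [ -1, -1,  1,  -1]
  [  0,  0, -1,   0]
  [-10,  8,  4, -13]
J_1(-3) ⊕ J_2(-1) ⊕ J_1(-1)

The characteristic polynomial is
  det(x·I − A) = x^4 + 6*x^3 + 12*x^2 + 10*x + 3 = (x + 1)^3*(x + 3)

Eigenvalues and multiplicities (the geometric multiplicity of λ is n − rank(A − λI), which equals the number of Jordan blocks for λ):
  λ = -3: algebraic multiplicity = 1, geometric multiplicity = 1
  λ = -1: algebraic multiplicity = 3, geometric multiplicity = 2

Determining the block sizes for each eigenvalue:
  λ = -3: one block (gm = 1), so the single block has size am = 1 → block sizes [1]
  λ = -1: 2 blocks summing to 3 forces exactly one block of size 2 and the rest size 1 → block sizes [2, 1]

Assembling the blocks gives a Jordan form
J =
  [-3,  0,  0,  0]
  [ 0, -1,  1,  0]
  [ 0,  0, -1,  0]
  [ 0,  0,  0, -1]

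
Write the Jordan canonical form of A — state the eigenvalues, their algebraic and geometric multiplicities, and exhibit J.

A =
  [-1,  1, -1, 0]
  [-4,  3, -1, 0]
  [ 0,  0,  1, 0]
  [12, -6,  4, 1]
J_3(1) ⊕ J_1(1)

The characteristic polynomial is
  det(x·I − A) = x^4 - 4*x^3 + 6*x^2 - 4*x + 1 = (x - 1)^4

Eigenvalues and multiplicities (the geometric multiplicity of λ is n − rank(A − λI), which equals the number of Jordan blocks for λ):
  λ = 1: algebraic multiplicity = 4, geometric multiplicity = 2

Determining the block sizes for each eigenvalue:
  λ = 1: with am = 4 and gm = 2, the partition is not yet determined (e.g. several partitions of 4 into 2 parts exist). Let N = A − (1)·I. Computing rank(N^1) = 2, rank(N^2) = 1, rank(N^3) = 0; the number of blocks of size ≥ j is rank(N^{j−1}) − rank(N^j), giving [2, 1, 1]. So we have 1 block(s) of size 3, 1 block(s) of size 1 → block sizes [3, 1]

Assembling the blocks gives a Jordan form
J =
  [1, 1, 0, 0]
  [0, 1, 1, 0]
  [0, 0, 1, 0]
  [0, 0, 0, 1]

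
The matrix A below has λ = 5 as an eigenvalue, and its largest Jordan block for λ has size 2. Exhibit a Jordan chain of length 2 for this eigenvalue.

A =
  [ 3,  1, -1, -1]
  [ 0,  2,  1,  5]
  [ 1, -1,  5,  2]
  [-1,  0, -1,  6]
A Jordan chain for λ = 5 of length 2:
v_1 = (0, -2, -1, -1)ᵀ
v_2 = (0, 1, 1, 0)ᵀ

Let N = A − (5)·I. We want v_2 with N^2 v_2 = 0 but N^1 v_2 ≠ 0; then v_{j-1} := N · v_j for j = 2, …, 2.

Pick v_2 = (0, 1, 1, 0)ᵀ.
Then v_1 = N · v_2 = (0, -2, -1, -1)ᵀ.

Sanity check: (A − (5)·I) v_1 = (0, 0, 0, 0)ᵀ = 0. ✓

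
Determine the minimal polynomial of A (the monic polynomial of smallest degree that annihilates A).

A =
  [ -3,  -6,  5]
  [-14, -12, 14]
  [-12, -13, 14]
x^3 + x^2 - 16*x + 20

The characteristic polynomial is χ_A(x) = (x - 2)^2*(x + 5), so the eigenvalues are known. The minimal polynomial is
  m_A(x) = Π_λ (x − λ)^{k_λ}
where k_λ is the size of the *largest* Jordan block for λ (equivalently, the smallest k with (A − λI)^k v = 0 for every generalised eigenvector v of λ).

  λ = -5: largest Jordan block has size 1, contributing (x + 5)
  λ = 2: largest Jordan block has size 2, contributing (x − 2)^2

So m_A(x) = (x - 2)^2*(x + 5) = x^3 + x^2 - 16*x + 20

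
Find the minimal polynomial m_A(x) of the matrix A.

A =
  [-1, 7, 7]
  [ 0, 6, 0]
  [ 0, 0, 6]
x^2 - 5*x - 6

The characteristic polynomial is χ_A(x) = (x - 6)^2*(x + 1), so the eigenvalues are known. The minimal polynomial is
  m_A(x) = Π_λ (x − λ)^{k_λ}
where k_λ is the size of the *largest* Jordan block for λ (equivalently, the smallest k with (A − λI)^k v = 0 for every generalised eigenvector v of λ).

  λ = -1: largest Jordan block has size 1, contributing (x + 1)
  λ = 6: largest Jordan block has size 1, contributing (x − 6)

So m_A(x) = (x - 6)*(x + 1) = x^2 - 5*x - 6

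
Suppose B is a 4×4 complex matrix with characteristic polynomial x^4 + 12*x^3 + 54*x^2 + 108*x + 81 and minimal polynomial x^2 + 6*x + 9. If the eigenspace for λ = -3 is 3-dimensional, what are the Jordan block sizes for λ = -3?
Block sizes for λ = -3: [2, 1, 1]

Step 1 — from the characteristic polynomial, algebraic multiplicity of λ = -3 is 4. From dim ker(B − (-3)·I) = 3, there are exactly 3 Jordan blocks for λ = -3.
Step 2 — from the minimal polynomial, the factor (x + 3)^2 tells us the largest block for λ = -3 has size 2.
Step 3 — with total size 4, 3 blocks, and largest block 2, the block sizes (in nonincreasing order) are [2, 1, 1].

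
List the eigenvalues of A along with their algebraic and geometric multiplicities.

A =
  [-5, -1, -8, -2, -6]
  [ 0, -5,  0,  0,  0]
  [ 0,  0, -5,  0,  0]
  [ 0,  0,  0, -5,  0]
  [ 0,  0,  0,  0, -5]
λ = -5: alg = 5, geom = 4

Step 1 — factor the characteristic polynomial to read off the algebraic multiplicities:
  χ_A(x) = (x + 5)^5

Step 2 — compute geometric multiplicities via the rank-nullity identity g(λ) = n − rank(A − λI):
  rank(A − (-5)·I) = 1, so dim ker(A − (-5)·I) = n − 1 = 4

Summary:
  λ = -5: algebraic multiplicity = 5, geometric multiplicity = 4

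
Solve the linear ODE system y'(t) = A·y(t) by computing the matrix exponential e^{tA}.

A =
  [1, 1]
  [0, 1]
e^{tA} =
  [exp(t), t*exp(t)]
  [0, exp(t)]

Strategy: write A = P · J · P⁻¹ where J is a Jordan canonical form, so e^{tA} = P · e^{tJ} · P⁻¹, and e^{tJ} can be computed block-by-block.

A has Jordan form
J =
  [1, 1]
  [0, 1]
(up to reordering of blocks).

Per-block formulas:
  For a 2×2 Jordan block J_2(1): exp(t · J_2(1)) = e^(1t)·(I + t·N), where N is the 2×2 nilpotent shift.

After assembling e^{tJ} and conjugating by P, we get:

e^{tA} =
  [exp(t), t*exp(t)]
  [0, exp(t)]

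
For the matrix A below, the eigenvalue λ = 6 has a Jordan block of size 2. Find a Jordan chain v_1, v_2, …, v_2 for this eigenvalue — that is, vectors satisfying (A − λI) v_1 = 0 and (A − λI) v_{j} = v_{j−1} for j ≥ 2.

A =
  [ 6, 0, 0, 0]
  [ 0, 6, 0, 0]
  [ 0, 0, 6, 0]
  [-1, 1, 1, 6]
A Jordan chain for λ = 6 of length 2:
v_1 = (0, 0, 0, -1)ᵀ
v_2 = (1, 0, 0, 0)ᵀ

Let N = A − (6)·I. We want v_2 with N^2 v_2 = 0 but N^1 v_2 ≠ 0; then v_{j-1} := N · v_j for j = 2, …, 2.

Pick v_2 = (1, 0, 0, 0)ᵀ.
Then v_1 = N · v_2 = (0, 0, 0, -1)ᵀ.

Sanity check: (A − (6)·I) v_1 = (0, 0, 0, 0)ᵀ = 0. ✓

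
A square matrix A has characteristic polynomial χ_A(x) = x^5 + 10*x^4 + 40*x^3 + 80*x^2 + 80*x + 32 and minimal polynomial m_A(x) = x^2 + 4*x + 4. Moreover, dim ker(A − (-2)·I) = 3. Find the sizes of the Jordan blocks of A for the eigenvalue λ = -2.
Block sizes for λ = -2: [2, 2, 1]

Step 1 — from the characteristic polynomial, algebraic multiplicity of λ = -2 is 5. From dim ker(A − (-2)·I) = 3, there are exactly 3 Jordan blocks for λ = -2.
Step 2 — from the minimal polynomial, the factor (x + 2)^2 tells us the largest block for λ = -2 has size 2.
Step 3 — with total size 5, 3 blocks, and largest block 2, the block sizes (in nonincreasing order) are [2, 2, 1].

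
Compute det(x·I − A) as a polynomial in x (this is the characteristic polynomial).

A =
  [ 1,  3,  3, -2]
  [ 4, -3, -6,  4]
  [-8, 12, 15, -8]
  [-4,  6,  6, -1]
x^4 - 12*x^3 + 54*x^2 - 108*x + 81

Expanding det(x·I − A) (e.g. by cofactor expansion or by noting that A is similar to its Jordan form J, which has the same characteristic polynomial as A) gives
  χ_A(x) = x^4 - 12*x^3 + 54*x^2 - 108*x + 81
which factors as (x - 3)^4. The eigenvalues (with algebraic multiplicities) are λ = 3 with multiplicity 4.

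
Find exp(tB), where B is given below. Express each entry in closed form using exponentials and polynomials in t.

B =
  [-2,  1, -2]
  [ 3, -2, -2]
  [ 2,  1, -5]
e^{tB} =
  [t*exp(-3*t) + exp(-3*t), t*exp(-3*t), -2*t*exp(-3*t)]
  [t^2*exp(-3*t) + 3*t*exp(-3*t), t^2*exp(-3*t) + t*exp(-3*t) + exp(-3*t), -2*t^2*exp(-3*t) - 2*t*exp(-3*t)]
  [t^2*exp(-3*t)/2 + 2*t*exp(-3*t), t^2*exp(-3*t)/2 + t*exp(-3*t), -t^2*exp(-3*t) - 2*t*exp(-3*t) + exp(-3*t)]

Strategy: write B = P · J · P⁻¹ where J is a Jordan canonical form, so e^{tB} = P · e^{tJ} · P⁻¹, and e^{tJ} can be computed block-by-block.

B has Jordan form
J =
  [-3,  1,  0]
  [ 0, -3,  1]
  [ 0,  0, -3]
(up to reordering of blocks).

Per-block formulas:
  For a 3×3 Jordan block J_3(-3): exp(t · J_3(-3)) = e^(-3t)·(I + t·N + (t^2/2)·N^2), where N is the 3×3 nilpotent shift.

After assembling e^{tJ} and conjugating by P, we get:

e^{tB} =
  [t*exp(-3*t) + exp(-3*t), t*exp(-3*t), -2*t*exp(-3*t)]
  [t^2*exp(-3*t) + 3*t*exp(-3*t), t^2*exp(-3*t) + t*exp(-3*t) + exp(-3*t), -2*t^2*exp(-3*t) - 2*t*exp(-3*t)]
  [t^2*exp(-3*t)/2 + 2*t*exp(-3*t), t^2*exp(-3*t)/2 + t*exp(-3*t), -t^2*exp(-3*t) - 2*t*exp(-3*t) + exp(-3*t)]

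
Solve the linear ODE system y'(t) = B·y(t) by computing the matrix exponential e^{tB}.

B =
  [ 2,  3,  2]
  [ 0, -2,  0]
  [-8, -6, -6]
e^{tB} =
  [4*t*exp(-2*t) + exp(-2*t), 3*t*exp(-2*t), 2*t*exp(-2*t)]
  [0, exp(-2*t), 0]
  [-8*t*exp(-2*t), -6*t*exp(-2*t), -4*t*exp(-2*t) + exp(-2*t)]

Strategy: write B = P · J · P⁻¹ where J is a Jordan canonical form, so e^{tB} = P · e^{tJ} · P⁻¹, and e^{tJ} can be computed block-by-block.

B has Jordan form
J =
  [-2,  1,  0]
  [ 0, -2,  0]
  [ 0,  0, -2]
(up to reordering of blocks).

Per-block formulas:
  For a 2×2 Jordan block J_2(-2): exp(t · J_2(-2)) = e^(-2t)·(I + t·N), where N is the 2×2 nilpotent shift.
  For a 1×1 block at λ = -2: exp(t · [-2]) = [e^(-2t)].

After assembling e^{tJ} and conjugating by P, we get:

e^{tB} =
  [4*t*exp(-2*t) + exp(-2*t), 3*t*exp(-2*t), 2*t*exp(-2*t)]
  [0, exp(-2*t), 0]
  [-8*t*exp(-2*t), -6*t*exp(-2*t), -4*t*exp(-2*t) + exp(-2*t)]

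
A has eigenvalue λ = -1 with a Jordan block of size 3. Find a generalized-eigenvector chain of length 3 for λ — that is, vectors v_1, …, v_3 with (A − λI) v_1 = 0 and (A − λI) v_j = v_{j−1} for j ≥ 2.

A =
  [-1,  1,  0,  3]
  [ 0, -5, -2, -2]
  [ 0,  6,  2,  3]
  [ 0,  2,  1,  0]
A Jordan chain for λ = -1 of length 3:
v_1 = (2, 0, 0, 0)ᵀ
v_2 = (1, -4, 6, 2)ᵀ
v_3 = (0, 1, 0, 0)ᵀ

Let N = A − (-1)·I. We want v_3 with N^3 v_3 = 0 but N^2 v_3 ≠ 0; then v_{j-1} := N · v_j for j = 3, …, 2.

Pick v_3 = (0, 1, 0, 0)ᵀ.
Then v_2 = N · v_3 = (1, -4, 6, 2)ᵀ.
Then v_1 = N · v_2 = (2, 0, 0, 0)ᵀ.

Sanity check: (A − (-1)·I) v_1 = (0, 0, 0, 0)ᵀ = 0. ✓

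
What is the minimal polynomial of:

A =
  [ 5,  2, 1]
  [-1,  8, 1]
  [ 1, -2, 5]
x^2 - 12*x + 36

The characteristic polynomial is χ_A(x) = (x - 6)^3, so the eigenvalues are known. The minimal polynomial is
  m_A(x) = Π_λ (x − λ)^{k_λ}
where k_λ is the size of the *largest* Jordan block for λ (equivalently, the smallest k with (A − λI)^k v = 0 for every generalised eigenvector v of λ).

  λ = 6: largest Jordan block has size 2, contributing (x − 6)^2

So m_A(x) = (x - 6)^2 = x^2 - 12*x + 36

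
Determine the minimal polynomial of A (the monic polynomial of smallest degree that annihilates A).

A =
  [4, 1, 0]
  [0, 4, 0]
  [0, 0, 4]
x^2 - 8*x + 16

The characteristic polynomial is χ_A(x) = (x - 4)^3, so the eigenvalues are known. The minimal polynomial is
  m_A(x) = Π_λ (x − λ)^{k_λ}
where k_λ is the size of the *largest* Jordan block for λ (equivalently, the smallest k with (A − λI)^k v = 0 for every generalised eigenvector v of λ).

  λ = 4: largest Jordan block has size 2, contributing (x − 4)^2

So m_A(x) = (x - 4)^2 = x^2 - 8*x + 16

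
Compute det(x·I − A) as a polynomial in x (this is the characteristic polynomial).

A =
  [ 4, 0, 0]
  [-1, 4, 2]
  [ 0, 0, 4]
x^3 - 12*x^2 + 48*x - 64

Expanding det(x·I − A) (e.g. by cofactor expansion or by noting that A is similar to its Jordan form J, which has the same characteristic polynomial as A) gives
  χ_A(x) = x^3 - 12*x^2 + 48*x - 64
which factors as (x - 4)^3. The eigenvalues (with algebraic multiplicities) are λ = 4 with multiplicity 3.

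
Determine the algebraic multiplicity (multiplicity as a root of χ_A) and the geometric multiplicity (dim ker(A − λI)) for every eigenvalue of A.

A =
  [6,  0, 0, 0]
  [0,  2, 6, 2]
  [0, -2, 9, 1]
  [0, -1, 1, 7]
λ = 6: alg = 4, geom = 2

Step 1 — factor the characteristic polynomial to read off the algebraic multiplicities:
  χ_A(x) = (x - 6)^4

Step 2 — compute geometric multiplicities via the rank-nullity identity g(λ) = n − rank(A − λI):
  rank(A − (6)·I) = 2, so dim ker(A − (6)·I) = n − 2 = 2

Summary:
  λ = 6: algebraic multiplicity = 4, geometric multiplicity = 2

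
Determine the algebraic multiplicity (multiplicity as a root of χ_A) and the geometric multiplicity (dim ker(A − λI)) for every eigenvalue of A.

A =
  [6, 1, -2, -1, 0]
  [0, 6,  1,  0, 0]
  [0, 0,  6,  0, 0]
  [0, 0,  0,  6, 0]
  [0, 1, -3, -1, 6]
λ = 6: alg = 5, geom = 3

Step 1 — factor the characteristic polynomial to read off the algebraic multiplicities:
  χ_A(x) = (x - 6)^5

Step 2 — compute geometric multiplicities via the rank-nullity identity g(λ) = n − rank(A − λI):
  rank(A − (6)·I) = 2, so dim ker(A − (6)·I) = n − 2 = 3

Summary:
  λ = 6: algebraic multiplicity = 5, geometric multiplicity = 3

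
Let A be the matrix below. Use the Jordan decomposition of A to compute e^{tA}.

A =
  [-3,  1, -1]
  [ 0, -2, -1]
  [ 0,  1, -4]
e^{tA} =
  [exp(-3*t), t*exp(-3*t), -t*exp(-3*t)]
  [0, t*exp(-3*t) + exp(-3*t), -t*exp(-3*t)]
  [0, t*exp(-3*t), -t*exp(-3*t) + exp(-3*t)]

Strategy: write A = P · J · P⁻¹ where J is a Jordan canonical form, so e^{tA} = P · e^{tJ} · P⁻¹, and e^{tJ} can be computed block-by-block.

A has Jordan form
J =
  [-3,  1,  0]
  [ 0, -3,  0]
  [ 0,  0, -3]
(up to reordering of blocks).

Per-block formulas:
  For a 2×2 Jordan block J_2(-3): exp(t · J_2(-3)) = e^(-3t)·(I + t·N), where N is the 2×2 nilpotent shift.
  For a 1×1 block at λ = -3: exp(t · [-3]) = [e^(-3t)].

After assembling e^{tJ} and conjugating by P, we get:

e^{tA} =
  [exp(-3*t), t*exp(-3*t), -t*exp(-3*t)]
  [0, t*exp(-3*t) + exp(-3*t), -t*exp(-3*t)]
  [0, t*exp(-3*t), -t*exp(-3*t) + exp(-3*t)]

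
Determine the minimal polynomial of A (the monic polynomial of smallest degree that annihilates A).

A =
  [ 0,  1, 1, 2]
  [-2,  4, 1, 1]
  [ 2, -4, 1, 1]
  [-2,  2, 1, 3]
x^2 - 4*x + 4

The characteristic polynomial is χ_A(x) = (x - 2)^4, so the eigenvalues are known. The minimal polynomial is
  m_A(x) = Π_λ (x − λ)^{k_λ}
where k_λ is the size of the *largest* Jordan block for λ (equivalently, the smallest k with (A − λI)^k v = 0 for every generalised eigenvector v of λ).

  λ = 2: largest Jordan block has size 2, contributing (x − 2)^2

So m_A(x) = (x - 2)^2 = x^2 - 4*x + 4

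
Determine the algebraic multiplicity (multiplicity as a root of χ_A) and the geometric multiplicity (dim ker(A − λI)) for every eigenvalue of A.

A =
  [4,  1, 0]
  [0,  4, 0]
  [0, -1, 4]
λ = 4: alg = 3, geom = 2

Step 1 — factor the characteristic polynomial to read off the algebraic multiplicities:
  χ_A(x) = (x - 4)^3

Step 2 — compute geometric multiplicities via the rank-nullity identity g(λ) = n − rank(A − λI):
  rank(A − (4)·I) = 1, so dim ker(A − (4)·I) = n − 1 = 2

Summary:
  λ = 4: algebraic multiplicity = 3, geometric multiplicity = 2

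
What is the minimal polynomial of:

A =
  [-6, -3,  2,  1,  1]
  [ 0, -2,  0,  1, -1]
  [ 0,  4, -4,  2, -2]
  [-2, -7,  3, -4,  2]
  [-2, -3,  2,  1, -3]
x^4 + 15*x^3 + 84*x^2 + 208*x + 192

The characteristic polynomial is χ_A(x) = (x + 3)*(x + 4)^4, so the eigenvalues are known. The minimal polynomial is
  m_A(x) = Π_λ (x − λ)^{k_λ}
where k_λ is the size of the *largest* Jordan block for λ (equivalently, the smallest k with (A − λI)^k v = 0 for every generalised eigenvector v of λ).

  λ = -4: largest Jordan block has size 3, contributing (x + 4)^3
  λ = -3: largest Jordan block has size 1, contributing (x + 3)

So m_A(x) = (x + 3)*(x + 4)^3 = x^4 + 15*x^3 + 84*x^2 + 208*x + 192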